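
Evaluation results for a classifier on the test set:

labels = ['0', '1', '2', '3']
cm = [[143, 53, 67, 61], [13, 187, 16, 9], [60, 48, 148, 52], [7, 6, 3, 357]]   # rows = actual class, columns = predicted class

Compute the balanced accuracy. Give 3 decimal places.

0.678

Balanced accuracy = mean of per-class recall.
  0: recall = 143/324 = 0.4414
  1: recall = 187/225 = 0.8311
  2: recall = 148/308 = 0.4805
  3: recall = 357/373 = 0.9571
Mean = (0.4414 + 0.8311 + 0.4805 + 0.9571) / 4 = 0.678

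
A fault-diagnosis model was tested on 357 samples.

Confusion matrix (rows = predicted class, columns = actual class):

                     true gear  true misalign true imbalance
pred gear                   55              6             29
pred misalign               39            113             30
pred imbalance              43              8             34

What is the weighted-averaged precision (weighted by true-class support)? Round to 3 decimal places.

Per-class precision (TP/(TP+FP)):
  gear: TP=55, FP=6+29=35 → 55/90 = 0.6111
  misalign: TP=113, FP=39+30=69 → 113/182 = 0.6209
  imbalance: TP=34, FP=43+8=51 → 34/85 = 0.4000
Weighted-precision = Σ (supportᵢ/N)·precisionᵢ with N=357: (137/357)·0.6111 + (127/357)·0.6209 + (93/357)·0.4000 = 0.560

0.560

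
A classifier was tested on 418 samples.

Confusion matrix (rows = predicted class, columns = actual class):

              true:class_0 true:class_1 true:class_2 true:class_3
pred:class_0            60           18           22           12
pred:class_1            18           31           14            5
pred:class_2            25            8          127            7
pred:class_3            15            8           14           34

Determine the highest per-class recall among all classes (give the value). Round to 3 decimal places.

0.718

Per-class recall (TP/(TP+FN)):
  class_0: TP=60, FN=18+25+15=58 → 60/118 = 0.5085
  class_1: TP=31, FN=18+8+8=34 → 31/65 = 0.4769
  class_2: TP=127, FN=22+14+14=50 → 127/177 = 0.7175
  class_3: TP=34, FN=12+5+7=24 → 34/58 = 0.5862
Highest is class 'class_2' with recall = 0.718.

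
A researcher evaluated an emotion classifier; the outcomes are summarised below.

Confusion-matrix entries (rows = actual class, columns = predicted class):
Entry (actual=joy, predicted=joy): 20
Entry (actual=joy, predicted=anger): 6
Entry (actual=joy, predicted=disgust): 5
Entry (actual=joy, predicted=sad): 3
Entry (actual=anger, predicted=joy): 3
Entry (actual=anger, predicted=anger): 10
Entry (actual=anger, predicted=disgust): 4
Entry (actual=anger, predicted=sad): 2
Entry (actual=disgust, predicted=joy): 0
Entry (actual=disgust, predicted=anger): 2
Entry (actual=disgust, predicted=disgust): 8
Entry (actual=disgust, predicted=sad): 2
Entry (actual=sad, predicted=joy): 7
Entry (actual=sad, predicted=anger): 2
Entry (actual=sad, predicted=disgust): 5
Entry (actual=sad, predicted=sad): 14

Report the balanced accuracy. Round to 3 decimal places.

Balanced accuracy = mean of per-class recall.
  joy: recall = 20/34 = 0.5882
  anger: recall = 10/19 = 0.5263
  disgust: recall = 8/12 = 0.6667
  sad: recall = 14/28 = 0.5000
Mean = (0.5882 + 0.5263 + 0.6667 + 0.5000) / 4 = 0.570

0.570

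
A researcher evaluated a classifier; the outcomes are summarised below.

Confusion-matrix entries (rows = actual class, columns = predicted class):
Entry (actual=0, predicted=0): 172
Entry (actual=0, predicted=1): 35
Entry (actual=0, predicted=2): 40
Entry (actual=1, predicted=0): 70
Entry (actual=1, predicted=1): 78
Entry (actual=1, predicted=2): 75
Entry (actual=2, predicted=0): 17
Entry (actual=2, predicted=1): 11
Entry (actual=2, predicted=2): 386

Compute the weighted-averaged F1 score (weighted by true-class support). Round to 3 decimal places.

Per-class F1 score (2·TP/(2·TP+FP+FN)):
  0: TP=172, FP=70+17=87, FN=35+40=75 → 344/506 = 0.6798
  1: TP=78, FP=35+11=46, FN=70+75=145 → 156/347 = 0.4496
  2: TP=386, FP=40+75=115, FN=17+11=28 → 772/915 = 0.8437
Weighted-F1 score = Σ (supportᵢ/N)·F1 scoreᵢ with N=884: (247/884)·0.6798 + (223/884)·0.4496 + (414/884)·0.8437 = 0.698

0.698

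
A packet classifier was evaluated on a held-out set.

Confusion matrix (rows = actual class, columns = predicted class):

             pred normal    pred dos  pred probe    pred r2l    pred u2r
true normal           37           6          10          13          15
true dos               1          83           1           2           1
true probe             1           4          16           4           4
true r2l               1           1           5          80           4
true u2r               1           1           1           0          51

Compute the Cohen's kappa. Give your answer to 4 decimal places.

0.7165

Observed agreement pₒ = trace/N = 267/343 = 0.77843
Expected agreement pₑ = Σ (rowᵢ·colᵢ)/N² = (81·41 + 88·95 + 29·33 + 91·99 + 54·75)/343² = 0.21842
κ = (pₒ − pₑ)/(1 − pₑ) = (0.77843 − 0.21842)/(1 − 0.21842) = 0.7165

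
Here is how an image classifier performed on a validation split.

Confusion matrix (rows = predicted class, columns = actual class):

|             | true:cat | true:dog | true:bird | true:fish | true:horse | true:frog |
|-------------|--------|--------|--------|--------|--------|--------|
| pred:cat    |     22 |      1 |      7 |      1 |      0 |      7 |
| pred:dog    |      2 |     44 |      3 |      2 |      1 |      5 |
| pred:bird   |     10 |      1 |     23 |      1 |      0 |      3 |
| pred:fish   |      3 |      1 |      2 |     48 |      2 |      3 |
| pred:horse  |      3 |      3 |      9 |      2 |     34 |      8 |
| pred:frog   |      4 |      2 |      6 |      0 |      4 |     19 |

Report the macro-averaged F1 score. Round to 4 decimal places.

0.6452

Per-class F1 score (2·TP/(2·TP+FP+FN)):
  cat: TP=22, FP=1+7+1+0+7=16, FN=2+10+3+3+4=22 → 44/82 = 0.53659
  dog: TP=44, FP=2+3+2+1+5=13, FN=1+1+1+3+2=8 → 88/109 = 0.80734
  bird: TP=23, FP=10+1+1+0+3=15, FN=7+3+2+9+6=27 → 46/88 = 0.52273
  fish: TP=48, FP=3+1+2+2+3=11, FN=1+2+1+2+0=6 → 96/113 = 0.84956
  horse: TP=34, FP=3+3+9+2+8=25, FN=0+1+0+2+4=7 → 68/100 = 0.68000
  frog: TP=19, FP=4+2+6+0+4=16, FN=7+5+3+3+8=26 → 38/80 = 0.47500
Macro-F1 score = mean = (0.53659 + 0.80734 + 0.52273 + 0.84956 + 0.68000 + 0.47500) / 6 = 0.6452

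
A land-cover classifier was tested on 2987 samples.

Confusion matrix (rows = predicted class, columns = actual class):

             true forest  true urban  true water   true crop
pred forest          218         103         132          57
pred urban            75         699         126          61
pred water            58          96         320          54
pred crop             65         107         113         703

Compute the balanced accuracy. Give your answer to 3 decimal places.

0.622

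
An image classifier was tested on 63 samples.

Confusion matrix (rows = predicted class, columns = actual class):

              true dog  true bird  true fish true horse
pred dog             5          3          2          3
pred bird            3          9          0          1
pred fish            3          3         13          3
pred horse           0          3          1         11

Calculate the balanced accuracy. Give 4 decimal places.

0.5945

Balanced accuracy = mean of per-class recall.
  dog: recall = 5/11 = 0.45455
  bird: recall = 9/18 = 0.50000
  fish: recall = 13/16 = 0.81250
  horse: recall = 11/18 = 0.61111
Mean = (0.45455 + 0.50000 + 0.81250 + 0.61111) / 4 = 0.5945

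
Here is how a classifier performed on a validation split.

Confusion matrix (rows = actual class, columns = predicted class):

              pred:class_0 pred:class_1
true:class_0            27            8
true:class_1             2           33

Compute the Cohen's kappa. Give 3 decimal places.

Observed agreement pₒ = trace/N = 60/70 = 0.8571
Expected agreement pₑ = Σ (rowᵢ·colᵢ)/N² = (35·29 + 35·41)/70² = 0.5000
κ = (pₒ − pₑ)/(1 − pₑ) = (0.8571 − 0.5000)/(1 − 0.5000) = 0.714

0.714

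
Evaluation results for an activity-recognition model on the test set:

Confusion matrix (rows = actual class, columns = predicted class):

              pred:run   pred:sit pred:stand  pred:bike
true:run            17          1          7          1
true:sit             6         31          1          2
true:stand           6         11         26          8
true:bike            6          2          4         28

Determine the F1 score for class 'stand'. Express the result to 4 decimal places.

Take TP from the diagonal, FP from the rest of the 'stand' prediction marginal, FN from the rest of the 'stand' actual marginal.
F1 score = 2·TP/(2·TP+FP+FN).
stand: TP=26, FP=7+1+4=12, FN=6+11+8=25 → 52/89 = 0.58427

0.5843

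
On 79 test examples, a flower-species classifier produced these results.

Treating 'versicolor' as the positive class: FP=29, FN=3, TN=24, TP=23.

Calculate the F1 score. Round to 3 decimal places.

Precision = TP/(TP+FP) = 23/52 = 0.4423
Recall = TP/(TP+FN) = 23/26 = 0.8846
F1 = 2·TP/(2·TP+FP+FN) = 46/78 = 0.590

0.590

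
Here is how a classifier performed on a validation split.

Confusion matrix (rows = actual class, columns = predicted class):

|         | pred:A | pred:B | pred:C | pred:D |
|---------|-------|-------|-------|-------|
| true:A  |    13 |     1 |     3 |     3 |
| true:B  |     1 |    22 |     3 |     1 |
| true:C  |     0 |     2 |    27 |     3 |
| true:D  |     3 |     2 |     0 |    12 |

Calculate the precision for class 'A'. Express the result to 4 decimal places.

0.7647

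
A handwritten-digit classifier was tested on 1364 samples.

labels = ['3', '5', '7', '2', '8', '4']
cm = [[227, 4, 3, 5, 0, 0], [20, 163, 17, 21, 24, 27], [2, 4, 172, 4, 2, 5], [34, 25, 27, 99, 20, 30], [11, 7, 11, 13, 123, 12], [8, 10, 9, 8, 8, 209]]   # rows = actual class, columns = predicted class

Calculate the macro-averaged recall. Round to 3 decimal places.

0.734

Per-class recall (TP/(TP+FN)):
  3: TP=227, FN=4+3+5+0+0=12 → 227/239 = 0.9498
  5: TP=163, FN=20+17+21+24+27=109 → 163/272 = 0.5993
  7: TP=172, FN=2+4+4+2+5=17 → 172/189 = 0.9101
  2: TP=99, FN=34+25+27+20+30=136 → 99/235 = 0.4213
  8: TP=123, FN=11+7+11+13+12=54 → 123/177 = 0.6949
  4: TP=209, FN=8+10+9+8+8=43 → 209/252 = 0.8294
Macro-recall = mean = (0.9498 + 0.5993 + 0.9101 + 0.4213 + 0.6949 + 0.8294) / 6 = 0.734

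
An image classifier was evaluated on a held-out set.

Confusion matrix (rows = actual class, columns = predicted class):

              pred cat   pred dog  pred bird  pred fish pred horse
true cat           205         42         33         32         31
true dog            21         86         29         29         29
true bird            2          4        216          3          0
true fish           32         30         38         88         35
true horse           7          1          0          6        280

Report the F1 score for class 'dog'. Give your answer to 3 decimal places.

Take TP from the diagonal, FP from the rest of the 'dog' prediction marginal, FN from the rest of the 'dog' actual marginal.
F1 score = 2·TP/(2·TP+FP+FN).
dog: TP=86, FP=42+4+30+1=77, FN=21+29+29+29=108 → 172/357 = 0.4818

0.482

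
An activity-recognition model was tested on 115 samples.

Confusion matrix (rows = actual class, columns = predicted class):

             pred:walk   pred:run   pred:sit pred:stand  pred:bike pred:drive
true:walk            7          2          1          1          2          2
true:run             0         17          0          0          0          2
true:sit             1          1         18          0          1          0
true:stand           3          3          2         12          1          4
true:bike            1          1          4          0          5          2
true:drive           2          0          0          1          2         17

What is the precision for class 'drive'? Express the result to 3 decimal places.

One-vs-rest for 'drive': TP = diagonal; FP = other classes predicted 'drive'; FN = 'drive' predicted as other.
precision = TP/(TP+FP).
drive: TP=17, FP=2+2+0+4+2=10 → 17/27 = 0.6296

0.630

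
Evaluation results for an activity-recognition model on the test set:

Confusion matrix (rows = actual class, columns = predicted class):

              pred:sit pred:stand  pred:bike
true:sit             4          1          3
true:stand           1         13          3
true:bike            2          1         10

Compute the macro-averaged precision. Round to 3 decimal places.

Per-class precision (TP/(TP+FP)):
  sit: TP=4, FP=1+2=3 → 4/7 = 0.5714
  stand: TP=13, FP=1+1=2 → 13/15 = 0.8667
  bike: TP=10, FP=3+3=6 → 10/16 = 0.6250
Macro-precision = mean = (0.5714 + 0.8667 + 0.6250) / 3 = 0.688

0.688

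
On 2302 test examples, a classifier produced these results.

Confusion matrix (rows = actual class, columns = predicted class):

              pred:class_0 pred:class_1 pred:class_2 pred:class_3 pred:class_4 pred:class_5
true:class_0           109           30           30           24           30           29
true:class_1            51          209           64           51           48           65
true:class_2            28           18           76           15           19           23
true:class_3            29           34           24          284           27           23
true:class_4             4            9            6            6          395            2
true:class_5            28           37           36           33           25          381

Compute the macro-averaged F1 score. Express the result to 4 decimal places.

0.5873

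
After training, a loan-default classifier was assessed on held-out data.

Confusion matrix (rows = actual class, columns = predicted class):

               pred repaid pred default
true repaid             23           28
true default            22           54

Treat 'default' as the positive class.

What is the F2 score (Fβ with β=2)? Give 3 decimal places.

0.699

Fβ = (1+β²)·TP / ((1+β²)·TP + β²·FN + FP), with β²=4
= 5·54 / (5·54 + 4·22 + 28) = 0.699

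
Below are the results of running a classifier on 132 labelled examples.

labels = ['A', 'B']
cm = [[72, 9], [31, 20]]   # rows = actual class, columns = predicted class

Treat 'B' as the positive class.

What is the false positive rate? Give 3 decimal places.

FPR = FP/(FP+TN) = 9/(9+72) = 0.111

0.111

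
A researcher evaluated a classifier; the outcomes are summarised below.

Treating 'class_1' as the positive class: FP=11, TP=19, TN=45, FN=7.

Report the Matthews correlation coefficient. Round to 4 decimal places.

MCC = (TP·TN − FP·FN) / √((TP+FP)(TP+FN)(TN+FP)(TN+FN))
Numerator = 19·45 − 11·7 = 778
Denominator = √(30·26·56·52) = √2271360 = 1507.1032
MCC = 778 / 1507.1032 = 0.5162

0.5162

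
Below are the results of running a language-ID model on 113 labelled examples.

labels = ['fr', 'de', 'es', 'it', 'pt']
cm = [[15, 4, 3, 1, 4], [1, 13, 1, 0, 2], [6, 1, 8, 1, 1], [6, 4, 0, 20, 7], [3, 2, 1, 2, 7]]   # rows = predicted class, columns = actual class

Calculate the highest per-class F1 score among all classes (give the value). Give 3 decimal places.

Per-class F1 score (2·TP/(2·TP+FP+FN)):
  fr: TP=15, FP=4+3+1+4=12, FN=1+6+6+3=16 → 30/58 = 0.5172
  de: TP=13, FP=1+1+0+2=4, FN=4+1+4+2=11 → 26/41 = 0.6341
  es: TP=8, FP=6+1+1+1=9, FN=3+1+0+1=5 → 16/30 = 0.5333
  it: TP=20, FP=6+4+0+7=17, FN=1+0+1+2=4 → 40/61 = 0.6557
  pt: TP=7, FP=3+2+1+2=8, FN=4+2+1+7=14 → 14/36 = 0.3889
Highest is class 'it' with F1 score = 0.656.

0.656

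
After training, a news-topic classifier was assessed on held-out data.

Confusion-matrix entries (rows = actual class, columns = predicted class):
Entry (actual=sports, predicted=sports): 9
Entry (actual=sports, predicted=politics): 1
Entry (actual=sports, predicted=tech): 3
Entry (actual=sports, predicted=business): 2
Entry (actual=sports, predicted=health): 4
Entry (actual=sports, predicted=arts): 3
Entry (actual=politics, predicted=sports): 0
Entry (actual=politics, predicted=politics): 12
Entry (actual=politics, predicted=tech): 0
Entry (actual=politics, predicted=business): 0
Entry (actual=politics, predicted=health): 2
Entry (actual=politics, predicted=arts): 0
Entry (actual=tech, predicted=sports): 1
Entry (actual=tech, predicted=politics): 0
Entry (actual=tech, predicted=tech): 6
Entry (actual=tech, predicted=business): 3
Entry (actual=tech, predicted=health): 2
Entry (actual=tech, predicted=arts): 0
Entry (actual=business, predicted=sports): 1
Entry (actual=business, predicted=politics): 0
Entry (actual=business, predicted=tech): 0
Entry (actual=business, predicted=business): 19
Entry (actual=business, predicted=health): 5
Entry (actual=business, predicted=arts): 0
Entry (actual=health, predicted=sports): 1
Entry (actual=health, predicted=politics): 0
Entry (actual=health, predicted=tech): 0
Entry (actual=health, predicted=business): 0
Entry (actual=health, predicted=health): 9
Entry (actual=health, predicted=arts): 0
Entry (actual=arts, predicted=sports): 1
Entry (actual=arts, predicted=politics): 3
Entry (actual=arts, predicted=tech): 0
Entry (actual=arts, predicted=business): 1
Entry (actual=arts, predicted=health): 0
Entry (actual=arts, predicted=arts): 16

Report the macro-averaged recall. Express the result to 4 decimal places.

0.6980

Per-class recall (TP/(TP+FN)):
  sports: TP=9, FN=1+3+2+4+3=13 → 9/22 = 0.40909
  politics: TP=12, FN=0+0+0+2+0=2 → 12/14 = 0.85714
  tech: TP=6, FN=1+0+3+2+0=6 → 6/12 = 0.50000
  business: TP=19, FN=1+0+0+5+0=6 → 19/25 = 0.76000
  health: TP=9, FN=1+0+0+0+0=1 → 9/10 = 0.90000
  arts: TP=16, FN=1+3+0+1+0=5 → 16/21 = 0.76190
Macro-recall = mean = (0.40909 + 0.85714 + 0.50000 + 0.76000 + 0.90000 + 0.76190) / 6 = 0.6980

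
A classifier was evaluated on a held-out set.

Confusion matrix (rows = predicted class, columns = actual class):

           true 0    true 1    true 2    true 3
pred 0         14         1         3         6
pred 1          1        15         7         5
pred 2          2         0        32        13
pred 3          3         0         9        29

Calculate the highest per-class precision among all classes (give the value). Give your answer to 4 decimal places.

0.7073

Per-class precision (TP/(TP+FP)):
  0: TP=14, FP=1+3+6=10 → 14/24 = 0.58333
  1: TP=15, FP=1+7+5=13 → 15/28 = 0.53571
  2: TP=32, FP=2+0+13=15 → 32/47 = 0.68085
  3: TP=29, FP=3+0+9=12 → 29/41 = 0.70732
Highest is class '3' with precision = 0.7073.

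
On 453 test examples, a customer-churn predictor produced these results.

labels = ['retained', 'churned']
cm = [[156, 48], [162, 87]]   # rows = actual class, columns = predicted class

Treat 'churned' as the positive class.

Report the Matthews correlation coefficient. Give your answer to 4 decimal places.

0.1241

MCC = (TP·TN − FP·FN) / √((TP+FP)(TP+FN)(TN+FP)(TN+FN))
Numerator = 87·156 − 48·162 = 5796
Denominator = √(135·249·204·318) = √2180672280 = 46697.6689
MCC = 5796 / 46697.6689 = 0.1241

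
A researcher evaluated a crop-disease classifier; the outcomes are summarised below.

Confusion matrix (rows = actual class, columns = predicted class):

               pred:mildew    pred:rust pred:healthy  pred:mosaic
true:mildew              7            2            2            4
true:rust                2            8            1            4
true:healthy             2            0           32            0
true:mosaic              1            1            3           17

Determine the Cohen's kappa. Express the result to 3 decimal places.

0.637

Observed agreement pₒ = trace/N = 64/86 = 0.7442
Expected agreement pₑ = Σ (rowᵢ·colᵢ)/N² = (15·12 + 15·11 + 34·38 + 22·25)/86² = 0.2957
κ = (pₒ − pₑ)/(1 − pₑ) = (0.7442 − 0.2957)/(1 − 0.2957) = 0.637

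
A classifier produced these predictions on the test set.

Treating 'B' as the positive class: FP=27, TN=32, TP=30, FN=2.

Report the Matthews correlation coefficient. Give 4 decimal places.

0.4736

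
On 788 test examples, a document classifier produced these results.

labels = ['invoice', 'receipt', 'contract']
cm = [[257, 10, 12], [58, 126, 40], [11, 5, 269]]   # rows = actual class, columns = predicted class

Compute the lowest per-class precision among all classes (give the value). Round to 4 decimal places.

0.7883

Per-class precision (TP/(TP+FP)):
  invoice: TP=257, FP=58+11=69 → 257/326 = 0.78834
  receipt: TP=126, FP=10+5=15 → 126/141 = 0.89362
  contract: TP=269, FP=12+40=52 → 269/321 = 0.83801
Lowest is class 'invoice' with precision = 0.7883.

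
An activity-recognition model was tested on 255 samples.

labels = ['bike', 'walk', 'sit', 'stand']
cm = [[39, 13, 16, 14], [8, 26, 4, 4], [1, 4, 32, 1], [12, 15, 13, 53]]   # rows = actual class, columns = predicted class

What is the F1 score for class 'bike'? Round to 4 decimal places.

Take TP from the diagonal, FP from the rest of the 'bike' prediction marginal, FN from the rest of the 'bike' actual marginal.
F1 score = 2·TP/(2·TP+FP+FN).
bike: TP=39, FP=8+1+12=21, FN=13+16+14=43 → 78/142 = 0.54930

0.5493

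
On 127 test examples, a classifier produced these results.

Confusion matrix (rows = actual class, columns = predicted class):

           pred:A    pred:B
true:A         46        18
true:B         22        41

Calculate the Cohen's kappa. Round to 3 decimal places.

Observed agreement pₒ = trace/N = 87/127 = 0.6850
Expected agreement pₑ = Σ (rowᵢ·colᵢ)/N² = (64·68 + 63·59)/127² = 0.5003
κ = (pₒ − pₑ)/(1 − pₑ) = (0.6850 − 0.5003)/(1 − 0.5003) = 0.370

0.370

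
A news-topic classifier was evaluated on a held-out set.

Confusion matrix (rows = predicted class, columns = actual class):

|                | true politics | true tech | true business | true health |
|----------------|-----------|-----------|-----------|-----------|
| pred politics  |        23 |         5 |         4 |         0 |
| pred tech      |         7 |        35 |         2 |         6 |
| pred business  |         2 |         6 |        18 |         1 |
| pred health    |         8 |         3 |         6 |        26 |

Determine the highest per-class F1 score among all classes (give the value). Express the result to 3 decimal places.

Per-class F1 score (2·TP/(2·TP+FP+FN)):
  politics: TP=23, FP=5+4+0=9, FN=7+2+8=17 → 46/72 = 0.6389
  tech: TP=35, FP=7+2+6=15, FN=5+6+3=14 → 70/99 = 0.7071
  business: TP=18, FP=2+6+1=9, FN=4+2+6=12 → 36/57 = 0.6316
  health: TP=26, FP=8+3+6=17, FN=0+6+1=7 → 52/76 = 0.6842
Highest is class 'tech' with F1 score = 0.707.

0.707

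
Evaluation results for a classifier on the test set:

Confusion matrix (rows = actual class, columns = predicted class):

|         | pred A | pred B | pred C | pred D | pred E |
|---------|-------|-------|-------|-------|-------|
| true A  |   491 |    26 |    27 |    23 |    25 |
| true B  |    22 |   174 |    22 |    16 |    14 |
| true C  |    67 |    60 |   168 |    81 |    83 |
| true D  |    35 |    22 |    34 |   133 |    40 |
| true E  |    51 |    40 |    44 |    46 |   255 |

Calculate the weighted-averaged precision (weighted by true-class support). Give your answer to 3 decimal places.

0.608

Per-class precision (TP/(TP+FP)):
  A: TP=491, FP=22+67+35+51=175 → 491/666 = 0.7372
  B: TP=174, FP=26+60+22+40=148 → 174/322 = 0.5404
  C: TP=168, FP=27+22+34+44=127 → 168/295 = 0.5695
  D: TP=133, FP=23+16+81+46=166 → 133/299 = 0.4448
  E: TP=255, FP=25+14+83+40=162 → 255/417 = 0.6115
Weighted-precision = Σ (supportᵢ/N)·precisionᵢ with N=1999: (592/1999)·0.7372 + (248/1999)·0.5404 + (459/1999)·0.5695 + (264/1999)·0.4448 + (436/1999)·0.6115 = 0.608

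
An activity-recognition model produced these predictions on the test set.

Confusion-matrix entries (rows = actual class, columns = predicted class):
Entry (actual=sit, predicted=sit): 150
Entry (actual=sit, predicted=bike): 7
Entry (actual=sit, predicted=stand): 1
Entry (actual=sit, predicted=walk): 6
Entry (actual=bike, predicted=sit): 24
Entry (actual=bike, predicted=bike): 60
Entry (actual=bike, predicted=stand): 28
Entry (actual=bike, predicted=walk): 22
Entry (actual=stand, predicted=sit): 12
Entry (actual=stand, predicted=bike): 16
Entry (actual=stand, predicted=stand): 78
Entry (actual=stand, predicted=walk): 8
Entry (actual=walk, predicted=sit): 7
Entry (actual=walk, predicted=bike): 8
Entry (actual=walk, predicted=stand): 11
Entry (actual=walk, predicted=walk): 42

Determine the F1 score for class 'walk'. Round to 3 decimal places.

0.575

One-vs-rest for 'walk': TP = diagonal; FP = other classes predicted 'walk'; FN = 'walk' predicted as other.
F1 score = 2·TP/(2·TP+FP+FN).
walk: TP=42, FP=6+22+8=36, FN=7+8+11=26 → 84/146 = 0.5753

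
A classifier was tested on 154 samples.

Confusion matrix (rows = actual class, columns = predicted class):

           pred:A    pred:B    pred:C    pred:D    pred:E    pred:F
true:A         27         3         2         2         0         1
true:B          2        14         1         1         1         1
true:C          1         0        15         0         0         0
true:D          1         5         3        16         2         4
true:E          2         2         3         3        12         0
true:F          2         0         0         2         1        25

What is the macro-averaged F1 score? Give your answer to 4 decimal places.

Per-class F1 score (2·TP/(2·TP+FP+FN)):
  A: TP=27, FP=2+1+1+2+2=8, FN=3+2+2+0+1=8 → 54/70 = 0.77143
  B: TP=14, FP=3+0+5+2+0=10, FN=2+1+1+1+1=6 → 28/44 = 0.63636
  C: TP=15, FP=2+1+3+3+0=9, FN=1+0+0+0+0=1 → 30/40 = 0.75000
  D: TP=16, FP=2+1+0+3+2=8, FN=1+5+3+2+4=15 → 32/55 = 0.58182
  E: TP=12, FP=0+1+0+2+1=4, FN=2+2+3+3+0=10 → 24/38 = 0.63158
  F: TP=25, FP=1+1+0+4+0=6, FN=2+0+0+2+1=5 → 50/61 = 0.81967
Macro-F1 score = mean = (0.77143 + 0.63636 + 0.75000 + 0.58182 + 0.63158 + 0.81967) / 6 = 0.6985

0.6985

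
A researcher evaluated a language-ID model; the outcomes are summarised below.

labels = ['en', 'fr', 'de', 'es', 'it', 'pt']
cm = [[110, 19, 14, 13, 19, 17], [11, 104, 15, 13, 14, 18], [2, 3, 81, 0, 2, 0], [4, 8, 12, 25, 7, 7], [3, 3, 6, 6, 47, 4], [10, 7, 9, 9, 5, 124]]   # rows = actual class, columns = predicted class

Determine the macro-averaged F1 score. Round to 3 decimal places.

Per-class F1 score (2·TP/(2·TP+FP+FN)):
  en: TP=110, FP=11+2+4+3+10=30, FN=19+14+13+19+17=82 → 220/332 = 0.6627
  fr: TP=104, FP=19+3+8+3+7=40, FN=11+15+13+14+18=71 → 208/319 = 0.6520
  de: TP=81, FP=14+15+12+6+9=56, FN=2+3+0+2+0=7 → 162/225 = 0.7200
  es: TP=25, FP=13+13+0+6+9=41, FN=4+8+12+7+7=38 → 50/129 = 0.3876
  it: TP=47, FP=19+14+2+7+5=47, FN=3+3+6+6+4=22 → 94/163 = 0.5767
  pt: TP=124, FP=17+18+0+7+4=46, FN=10+7+9+9+5=40 → 248/334 = 0.7425
Macro-F1 score = mean = (0.6627 + 0.6520 + 0.7200 + 0.3876 + 0.5767 + 0.7425) / 6 = 0.624

0.624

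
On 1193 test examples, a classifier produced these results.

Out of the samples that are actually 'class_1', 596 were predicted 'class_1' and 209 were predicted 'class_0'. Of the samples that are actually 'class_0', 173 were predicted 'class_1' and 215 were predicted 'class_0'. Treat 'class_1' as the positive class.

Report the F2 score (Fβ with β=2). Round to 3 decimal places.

0.747

Fβ = (1+β²)·TP / ((1+β²)·TP + β²·FN + FP), with β²=4
= 5·596 / (5·596 + 4·209 + 173) = 0.747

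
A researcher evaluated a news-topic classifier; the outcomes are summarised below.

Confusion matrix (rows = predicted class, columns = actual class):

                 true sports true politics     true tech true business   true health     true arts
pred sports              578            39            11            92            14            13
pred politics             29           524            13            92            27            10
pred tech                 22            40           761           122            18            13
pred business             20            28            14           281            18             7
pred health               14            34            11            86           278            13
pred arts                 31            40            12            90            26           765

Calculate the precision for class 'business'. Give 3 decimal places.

0.764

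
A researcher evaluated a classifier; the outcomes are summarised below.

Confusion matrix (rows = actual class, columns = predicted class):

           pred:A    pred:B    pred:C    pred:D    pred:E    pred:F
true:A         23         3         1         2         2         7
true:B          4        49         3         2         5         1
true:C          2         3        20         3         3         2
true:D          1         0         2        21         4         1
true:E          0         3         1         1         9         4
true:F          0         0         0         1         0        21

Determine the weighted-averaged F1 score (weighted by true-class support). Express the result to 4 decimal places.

Per-class F1 score (2·TP/(2·TP+FP+FN)):
  A: TP=23, FP=4+2+1+0+0=7, FN=3+1+2+2+7=15 → 46/68 = 0.67647
  B: TP=49, FP=3+3+0+3+0=9, FN=4+3+2+5+1=15 → 98/122 = 0.80328
  C: TP=20, FP=1+3+2+1+0=7, FN=2+3+3+3+2=13 → 40/60 = 0.66667
  D: TP=21, FP=2+2+3+1+1=9, FN=1+0+2+4+1=8 → 42/59 = 0.71186
  E: TP=9, FP=2+5+3+4+0=14, FN=0+3+1+1+4=9 → 18/41 = 0.43902
  F: TP=21, FP=7+1+2+1+4=15, FN=0+0+0+1+0=1 → 42/58 = 0.72414
Weighted-F1 score = Σ (supportᵢ/N)·F1 scoreᵢ with N=204: (38/204)·0.67647 + (64/204)·0.80328 + (33/204)·0.66667 + (29/204)·0.71186 + (18/204)·0.43902 + (22/204)·0.72414 = 0.7039

0.7039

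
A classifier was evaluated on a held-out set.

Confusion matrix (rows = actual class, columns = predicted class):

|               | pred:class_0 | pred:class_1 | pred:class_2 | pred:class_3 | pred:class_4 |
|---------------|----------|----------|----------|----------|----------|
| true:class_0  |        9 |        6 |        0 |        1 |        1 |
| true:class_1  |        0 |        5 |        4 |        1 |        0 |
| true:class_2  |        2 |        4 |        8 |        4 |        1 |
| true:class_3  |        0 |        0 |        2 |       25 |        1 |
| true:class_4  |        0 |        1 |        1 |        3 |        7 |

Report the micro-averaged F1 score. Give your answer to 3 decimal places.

0.628

Micro-averaging pools counts across classes: ΣTP=54, ΣFP=32, ΣFN=32.
Micro-F1 score = 2·TP/(2·TP+FP+FN) on pooled counts = 0.628 (equals overall accuracy in single-label multiclass).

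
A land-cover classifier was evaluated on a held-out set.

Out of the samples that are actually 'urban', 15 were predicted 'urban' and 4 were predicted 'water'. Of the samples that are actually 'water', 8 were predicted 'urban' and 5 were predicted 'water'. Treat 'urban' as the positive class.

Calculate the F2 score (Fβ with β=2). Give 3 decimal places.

0.758

Fβ = (1+β²)·TP / ((1+β²)·TP + β²·FN + FP), with β²=4
= 5·15 / (5·15 + 4·4 + 8) = 0.758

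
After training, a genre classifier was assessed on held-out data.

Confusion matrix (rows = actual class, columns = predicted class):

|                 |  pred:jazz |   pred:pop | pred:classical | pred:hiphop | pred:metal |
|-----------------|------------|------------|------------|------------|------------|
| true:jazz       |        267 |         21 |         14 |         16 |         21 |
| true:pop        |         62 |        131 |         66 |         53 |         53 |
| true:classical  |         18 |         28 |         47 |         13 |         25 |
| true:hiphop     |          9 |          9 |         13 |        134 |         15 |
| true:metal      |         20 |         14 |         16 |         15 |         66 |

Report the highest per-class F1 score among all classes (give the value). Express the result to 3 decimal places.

Per-class F1 score (2·TP/(2·TP+FP+FN)):
  jazz: TP=267, FP=62+18+9+20=109, FN=21+14+16+21=72 → 534/715 = 0.7469
  pop: TP=131, FP=21+28+9+14=72, FN=62+66+53+53=234 → 262/568 = 0.4613
  classical: TP=47, FP=14+66+13+16=109, FN=18+28+13+25=84 → 94/287 = 0.3275
  hiphop: TP=134, FP=16+53+13+15=97, FN=9+9+13+15=46 → 268/411 = 0.6521
  metal: TP=66, FP=21+53+25+15=114, FN=20+14+16+15=65 → 132/311 = 0.4244
Highest is class 'jazz' with F1 score = 0.747.

0.747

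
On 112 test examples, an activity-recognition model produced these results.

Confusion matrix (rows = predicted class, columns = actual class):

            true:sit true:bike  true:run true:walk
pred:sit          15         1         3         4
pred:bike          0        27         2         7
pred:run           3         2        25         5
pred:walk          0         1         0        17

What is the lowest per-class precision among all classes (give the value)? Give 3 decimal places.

Per-class precision (TP/(TP+FP)):
  sit: TP=15, FP=1+3+4=8 → 15/23 = 0.6522
  bike: TP=27, FP=0+2+7=9 → 27/36 = 0.7500
  run: TP=25, FP=3+2+5=10 → 25/35 = 0.7143
  walk: TP=17, FP=0+1+0=1 → 17/18 = 0.9444
Lowest is class 'sit' with precision = 0.652.

0.652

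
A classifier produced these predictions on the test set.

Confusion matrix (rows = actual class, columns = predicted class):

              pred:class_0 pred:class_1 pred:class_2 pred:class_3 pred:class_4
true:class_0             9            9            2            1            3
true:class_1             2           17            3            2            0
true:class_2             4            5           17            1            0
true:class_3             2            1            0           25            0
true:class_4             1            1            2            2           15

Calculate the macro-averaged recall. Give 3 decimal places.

0.664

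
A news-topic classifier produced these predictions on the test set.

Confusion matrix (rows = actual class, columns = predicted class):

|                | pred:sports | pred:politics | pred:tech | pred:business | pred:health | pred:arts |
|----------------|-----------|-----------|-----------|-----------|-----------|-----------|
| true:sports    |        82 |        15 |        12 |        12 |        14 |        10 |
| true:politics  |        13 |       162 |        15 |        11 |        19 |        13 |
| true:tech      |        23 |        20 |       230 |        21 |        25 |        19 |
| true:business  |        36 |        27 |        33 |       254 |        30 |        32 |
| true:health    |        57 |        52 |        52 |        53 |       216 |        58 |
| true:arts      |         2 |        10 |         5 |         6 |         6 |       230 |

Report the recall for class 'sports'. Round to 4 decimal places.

0.5655

One-vs-rest for 'sports': TP = diagonal; FP = other classes predicted 'sports'; FN = 'sports' predicted as other.
recall = TP/(TP+FN).
sports: TP=82, FN=15+12+12+14+10=63 → 82/145 = 0.56552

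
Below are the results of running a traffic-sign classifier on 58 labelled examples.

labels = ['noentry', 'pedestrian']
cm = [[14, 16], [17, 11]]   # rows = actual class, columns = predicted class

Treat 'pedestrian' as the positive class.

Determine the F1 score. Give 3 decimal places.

Precision = TP/(TP+FP) = 11/27 = 0.4074
Recall = TP/(TP+FN) = 11/28 = 0.3929
F1 = 2·TP/(2·TP+FP+FN) = 22/55 = 0.400

0.400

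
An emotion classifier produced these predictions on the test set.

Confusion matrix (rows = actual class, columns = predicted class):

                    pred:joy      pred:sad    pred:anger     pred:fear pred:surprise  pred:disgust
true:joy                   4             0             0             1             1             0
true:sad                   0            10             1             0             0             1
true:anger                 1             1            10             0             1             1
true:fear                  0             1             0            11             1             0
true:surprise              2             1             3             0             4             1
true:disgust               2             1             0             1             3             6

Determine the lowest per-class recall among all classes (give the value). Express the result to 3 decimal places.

Per-class recall (TP/(TP+FN)):
  joy: TP=4, FN=0+0+1+1+0=2 → 4/6 = 0.6667
  sad: TP=10, FN=0+1+0+0+1=2 → 10/12 = 0.8333
  anger: TP=10, FN=1+1+0+1+1=4 → 10/14 = 0.7143
  fear: TP=11, FN=0+1+0+1+0=2 → 11/13 = 0.8462
  surprise: TP=4, FN=2+1+3+0+1=7 → 4/11 = 0.3636
  disgust: TP=6, FN=2+1+0+1+3=7 → 6/13 = 0.4615
Lowest is class 'surprise' with recall = 0.364.

0.364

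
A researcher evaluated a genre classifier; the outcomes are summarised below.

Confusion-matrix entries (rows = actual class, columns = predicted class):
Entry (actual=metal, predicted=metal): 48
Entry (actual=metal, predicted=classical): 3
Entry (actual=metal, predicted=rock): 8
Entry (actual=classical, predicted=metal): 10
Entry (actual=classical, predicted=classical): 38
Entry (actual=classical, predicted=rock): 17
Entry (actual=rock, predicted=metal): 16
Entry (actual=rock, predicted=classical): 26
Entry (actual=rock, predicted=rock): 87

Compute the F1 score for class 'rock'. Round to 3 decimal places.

0.722

One-vs-rest for 'rock': TP = diagonal; FP = other classes predicted 'rock'; FN = 'rock' predicted as other.
F1 score = 2·TP/(2·TP+FP+FN).
rock: TP=87, FP=8+17=25, FN=16+26=42 → 174/241 = 0.7220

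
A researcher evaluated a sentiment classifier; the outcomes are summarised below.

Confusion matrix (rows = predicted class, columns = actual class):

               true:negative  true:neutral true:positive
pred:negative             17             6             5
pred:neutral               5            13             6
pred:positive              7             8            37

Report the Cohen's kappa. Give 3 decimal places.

0.439

Observed agreement pₒ = trace/N = 67/104 = 0.6442
Expected agreement pₑ = Σ (rowᵢ·colᵢ)/N² = (29·28 + 27·24 + 48·52)/104² = 0.3658
κ = (pₒ − pₑ)/(1 − pₑ) = (0.6442 − 0.3658)/(1 − 0.3658) = 0.439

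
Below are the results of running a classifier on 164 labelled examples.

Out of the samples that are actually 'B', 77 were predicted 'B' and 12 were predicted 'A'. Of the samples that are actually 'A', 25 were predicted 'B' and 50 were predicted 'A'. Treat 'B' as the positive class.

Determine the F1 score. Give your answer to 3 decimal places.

0.806

Precision = TP/(TP+FP) = 77/102 = 0.7549
Recall = TP/(TP+FN) = 77/89 = 0.8652
F1 = 2·TP/(2·TP+FP+FN) = 154/191 = 0.806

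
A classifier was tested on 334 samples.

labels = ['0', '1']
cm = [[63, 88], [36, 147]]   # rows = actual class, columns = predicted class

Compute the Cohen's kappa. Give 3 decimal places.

Observed agreement pₒ = trace/N = 210/334 = 0.6287
Expected agreement pₑ = Σ (rowᵢ·colᵢ)/N² = (151·99 + 183·235)/334² = 0.5195
κ = (pₒ − pₑ)/(1 − pₑ) = (0.6287 − 0.5195)/(1 − 0.5195) = 0.227

0.227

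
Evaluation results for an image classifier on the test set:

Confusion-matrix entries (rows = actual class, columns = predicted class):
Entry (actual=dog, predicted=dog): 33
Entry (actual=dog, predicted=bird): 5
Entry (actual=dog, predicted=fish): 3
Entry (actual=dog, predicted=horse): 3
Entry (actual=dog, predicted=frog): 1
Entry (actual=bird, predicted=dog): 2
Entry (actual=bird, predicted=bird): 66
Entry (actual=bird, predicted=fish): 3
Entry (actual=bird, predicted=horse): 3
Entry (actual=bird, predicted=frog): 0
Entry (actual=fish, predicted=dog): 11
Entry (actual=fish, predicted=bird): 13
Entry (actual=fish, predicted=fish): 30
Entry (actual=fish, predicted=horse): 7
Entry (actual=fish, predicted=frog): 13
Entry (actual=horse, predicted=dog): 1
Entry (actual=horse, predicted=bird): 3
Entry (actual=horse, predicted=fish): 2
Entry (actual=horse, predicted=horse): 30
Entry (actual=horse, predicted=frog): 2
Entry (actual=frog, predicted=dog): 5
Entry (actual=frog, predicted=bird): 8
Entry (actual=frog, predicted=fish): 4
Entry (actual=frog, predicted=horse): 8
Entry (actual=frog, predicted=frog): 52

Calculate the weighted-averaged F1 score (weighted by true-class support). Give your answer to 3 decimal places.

Per-class F1 score (2·TP/(2·TP+FP+FN)):
  dog: TP=33, FP=2+11+1+5=19, FN=5+3+3+1=12 → 66/97 = 0.6804
  bird: TP=66, FP=5+13+3+8=29, FN=2+3+3+0=8 → 132/169 = 0.7811
  fish: TP=30, FP=3+3+2+4=12, FN=11+13+7+13=44 → 60/116 = 0.5172
  horse: TP=30, FP=3+3+7+8=21, FN=1+3+2+2=8 → 60/89 = 0.6742
  frog: TP=52, FP=1+0+13+2=16, FN=5+8+4+8=25 → 104/145 = 0.7172
Weighted-F1 score = Σ (supportᵢ/N)·F1 scoreᵢ with N=308: (45/308)·0.6804 + (74/308)·0.7811 + (74/308)·0.5172 + (38/308)·0.6742 + (77/308)·0.7172 = 0.674

0.674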